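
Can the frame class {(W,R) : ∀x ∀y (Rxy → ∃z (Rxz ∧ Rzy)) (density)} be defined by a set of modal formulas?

The condition is density. A defining modal formula is □□p → □p.
Suppose □□p→□p is valid. Take Rxy and set V(p)={w : xR²w}. Then □□p at x, so □p at x, so p at y, i.e. ∃z(Rxz∧Rzy).

Yes, by □□p → □p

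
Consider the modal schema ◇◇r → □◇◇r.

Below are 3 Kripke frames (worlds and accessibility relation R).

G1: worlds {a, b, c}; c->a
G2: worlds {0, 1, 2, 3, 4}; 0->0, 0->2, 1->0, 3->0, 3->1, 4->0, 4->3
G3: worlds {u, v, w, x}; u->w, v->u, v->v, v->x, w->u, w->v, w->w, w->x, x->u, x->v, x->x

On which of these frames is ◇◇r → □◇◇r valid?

G1, G3

The schema corresponds to a generalized confluence (Geach) condition: ∀x ∀y ∀z ((xR²y ∧ xRz) → ∃w (y = w ∧ zR²w)).
G1: holds.
G2: fails — 0R²0, 0R2 but no w with 0=w and 2R²w.
G3: holds.
Valid on: G1, G3.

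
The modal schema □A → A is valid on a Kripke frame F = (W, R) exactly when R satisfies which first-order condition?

This schema is the T axiom.
It corresponds to reflexivity: ∀x Rxx.

reflexivity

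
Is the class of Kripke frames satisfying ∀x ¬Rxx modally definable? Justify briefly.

No

Modal frame validity is preserved under surjective bounded morphisms.
The 3-cycle (worlds a,b,c with a→b→c→a) is irreflexive, and the map sending every world to a single reflexive point • is a surjective bounded morphism (forth: every edge maps to (•,•); back: every world has a successor). So any modal formula valid on the 3-cycle is also valid on the reflexive point, which is not irreflexive.
Hence irreflexivity is not modally definable.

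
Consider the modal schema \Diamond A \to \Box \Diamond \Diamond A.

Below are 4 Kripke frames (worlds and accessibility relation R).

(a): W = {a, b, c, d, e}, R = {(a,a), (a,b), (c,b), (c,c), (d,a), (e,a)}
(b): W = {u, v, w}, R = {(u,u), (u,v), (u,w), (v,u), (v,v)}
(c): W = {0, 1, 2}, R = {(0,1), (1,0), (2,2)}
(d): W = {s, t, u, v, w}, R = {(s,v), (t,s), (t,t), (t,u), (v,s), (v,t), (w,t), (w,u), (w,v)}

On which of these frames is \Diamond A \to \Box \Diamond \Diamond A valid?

The schema corresponds to a generalized confluence (Geach) condition: \forall x \forall y \forall z ((xRy \wedge xRz) \to \exists w (y = w \wedge z R^2 w)).
(a): fails — aRa, aRb but no w with a=w and bR²w.
(b): fails — uRu, uRw but no t with u=t and wR²t.
(c): satisfies the condition.
(d): fails — tRs, tRu but no w* with s=w* and uR²w*.

(c)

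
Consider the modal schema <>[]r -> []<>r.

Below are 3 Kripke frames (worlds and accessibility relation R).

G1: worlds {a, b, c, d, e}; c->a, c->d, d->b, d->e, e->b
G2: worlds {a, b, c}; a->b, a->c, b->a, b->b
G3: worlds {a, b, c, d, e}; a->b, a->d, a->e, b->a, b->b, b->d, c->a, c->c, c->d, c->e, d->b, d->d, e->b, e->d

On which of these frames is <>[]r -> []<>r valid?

G3

This is the axiom for convergence; its first-order frame correspondent is forall x forall y forall z (Rxy & Rxz -> exists w (Ryw & Rzw)).
G1: fails — Rcd and Rca but d and a have no common successor.
G2: fails — Rac and Rac but c and c have no common successor.
G3: holds.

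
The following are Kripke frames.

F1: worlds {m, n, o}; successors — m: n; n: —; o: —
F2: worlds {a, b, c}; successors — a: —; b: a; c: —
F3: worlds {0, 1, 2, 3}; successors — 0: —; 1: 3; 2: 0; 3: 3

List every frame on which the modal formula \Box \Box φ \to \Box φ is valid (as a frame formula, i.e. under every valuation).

none

The schema corresponds to density: \forall x \forall y (Rxy \to \exists z (Rxz \wedge Rzy)).
F1: fails — Rmn but no z with Rmz and Rzn.
F2: fails — Rba but no z with Rbz and Rza.
F3: fails — R20 but no z with R2z and Rz0.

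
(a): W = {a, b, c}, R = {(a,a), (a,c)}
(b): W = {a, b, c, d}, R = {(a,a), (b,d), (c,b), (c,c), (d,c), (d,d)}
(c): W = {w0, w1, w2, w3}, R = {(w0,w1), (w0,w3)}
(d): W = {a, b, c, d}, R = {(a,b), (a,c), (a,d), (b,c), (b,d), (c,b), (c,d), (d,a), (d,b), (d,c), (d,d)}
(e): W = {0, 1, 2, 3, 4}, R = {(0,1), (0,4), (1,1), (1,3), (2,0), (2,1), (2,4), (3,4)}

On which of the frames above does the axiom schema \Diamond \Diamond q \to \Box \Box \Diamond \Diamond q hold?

(c), (d)

This is the axiom for a generalized confluence (Geach) condition; its first-order frame correspondent is \forall x \forall y \forall z ((x R^2 y \wedge x R^2 z) \to \exists w (y = w \wedge z R^2 w)).
(a): fails — aR²a, aR²c but no w with a=w and cR²w.
(b): fails — cR²b, cR²b but no w with b=w and bR²w.
(c): satisfies the condition.
(d): satisfies the condition.
(e): fails — 0R²1, 0R²3 but no w with 1=w and 3R²w.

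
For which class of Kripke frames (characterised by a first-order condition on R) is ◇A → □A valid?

partial functionality: ∀x ∀y ∀z (Rxy ∧ Rxz → y = z)

This schema is the CD axiom.
It corresponds to partial functionality: ∀x ∀y ∀z (Rxy ∧ Rxz → y = z).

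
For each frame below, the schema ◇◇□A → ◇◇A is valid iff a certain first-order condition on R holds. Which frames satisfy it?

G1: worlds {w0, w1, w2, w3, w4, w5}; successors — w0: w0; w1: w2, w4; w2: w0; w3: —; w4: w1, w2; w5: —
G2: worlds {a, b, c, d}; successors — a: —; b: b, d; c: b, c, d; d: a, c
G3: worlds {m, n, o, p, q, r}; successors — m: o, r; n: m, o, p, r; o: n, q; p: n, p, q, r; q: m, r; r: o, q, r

The schema corresponds to a generalized confluence (Geach) condition: ∀x ∀y (xR²y → ∃w (yRw ∧ xR²w)).
G1: holds.
G2: fails — bR²a but no w with aRw and bR²w.
G3: fails — oR²o but no w with oRw and oR²w.
Valid on: G1.

G1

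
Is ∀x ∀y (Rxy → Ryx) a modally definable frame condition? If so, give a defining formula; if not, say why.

This is a Sahlqvist condition; the B axiom r → □◇r defines it.
Suppose r→□◇r is valid. Take Rxy and set V(r)={x}. Then r at x, so □◇r at x, so ◇r at y, so some z with Ryz has r; z=x, i.e. Ryx.

Yes — defined by r → □◇r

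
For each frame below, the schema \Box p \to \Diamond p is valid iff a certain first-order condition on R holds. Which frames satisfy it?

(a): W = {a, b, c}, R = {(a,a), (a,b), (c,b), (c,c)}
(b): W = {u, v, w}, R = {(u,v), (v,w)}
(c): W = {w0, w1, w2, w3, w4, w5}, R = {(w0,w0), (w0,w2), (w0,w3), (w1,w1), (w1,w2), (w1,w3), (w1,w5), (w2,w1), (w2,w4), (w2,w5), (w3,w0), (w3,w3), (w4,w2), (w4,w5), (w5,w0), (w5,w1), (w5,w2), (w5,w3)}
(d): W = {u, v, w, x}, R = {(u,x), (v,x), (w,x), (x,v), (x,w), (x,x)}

This is the axiom for seriality; its first-order frame correspondent is \forall x \exists y Rxy.
(a): fails — world b has no successor.
(b): fails — world w has no successor.
(c): satisfies the condition.
(d): satisfies the condition.

(c), (d)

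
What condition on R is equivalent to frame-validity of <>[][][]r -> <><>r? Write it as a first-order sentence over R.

forall x forall y (xRy -> exists w (y R^3 w & x R^2 w))

This is a Sahlqvist (Geach-type) schema ◇^1□^3r → □^0◇^2r.
First-order correspondent: forall x forall y (xRy -> exists w (y R^3 w & x R^2 w)).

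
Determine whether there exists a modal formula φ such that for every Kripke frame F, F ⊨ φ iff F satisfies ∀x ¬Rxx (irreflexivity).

No

Any modally definable frame class is closed under surjective bounded morphisms.
The 4-cycle (worlds 0,1,2,3 with 0→1→2→3→0) is irreflexive, and the map sending every world to a single reflexive point • is a surjective bounded morphism (forth: every edge maps to (•,•); back: every world has a successor). So any modal formula valid on the 4-cycle is also valid on the reflexive point, which is not irreflexive.
So the class is not modally definable.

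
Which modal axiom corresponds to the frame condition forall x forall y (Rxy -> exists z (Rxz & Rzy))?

□□r → □r

The condition is density. The C4 schema □□r → □r defines it.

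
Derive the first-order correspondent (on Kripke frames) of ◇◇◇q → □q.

∀x ∀y ∀z ((xR³y ∧ xRz) → ∃w (y = w ∧ z = w))

This is a Sahlqvist (Geach-type) schema ◇^3□^0q → □^1◇^0q.
Minimal-valuation argument: fix x; take any y with xR^3y and any z with xR^1z. Set V(q) to the set of worlds R-reachable from y in exactly 0 steps. Then □^0q holds at y, so the antecedent holds at x; validity forces ◇^0q at z, giving a w with zR^0w and yR^0w.
First-order correspondent: ∀x ∀y ∀z ((xR³y ∧ xRz) → ∃w (y = w ∧ z = w)).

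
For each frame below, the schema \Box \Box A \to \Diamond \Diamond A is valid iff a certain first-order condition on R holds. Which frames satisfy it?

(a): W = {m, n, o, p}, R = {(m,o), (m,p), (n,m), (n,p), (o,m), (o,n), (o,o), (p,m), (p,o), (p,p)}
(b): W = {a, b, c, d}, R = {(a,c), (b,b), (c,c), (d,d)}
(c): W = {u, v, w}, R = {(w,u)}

(a), (b)

This is the axiom for a generalized confluence (Geach) condition; its first-order frame correspondent is \forall x \exists w (x R^2 w \wedge x R^2 w).
(a): satisfies the condition.
(b): satisfies the condition.
(c): fails — at u but no t with uR²t and uR²t.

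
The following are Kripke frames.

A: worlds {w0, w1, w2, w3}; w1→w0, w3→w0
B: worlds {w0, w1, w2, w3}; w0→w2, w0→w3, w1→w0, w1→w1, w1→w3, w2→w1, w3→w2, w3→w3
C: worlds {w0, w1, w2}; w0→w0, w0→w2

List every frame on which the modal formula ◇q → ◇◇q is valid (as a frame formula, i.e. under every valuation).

B, C

Frame correspondent (Sahlqvist): ∀x ∀y (xRy → ∃w (y = w ∧ xR²w)) — i.e. a generalized confluence (Geach) condition.
A: fails — w1Rw0 but no w with w0=w and w1R²w.
B: ✓.
C: ✓.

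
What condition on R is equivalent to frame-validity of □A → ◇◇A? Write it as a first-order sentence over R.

∀x ∃w (xRw ∧ xR²w)

This is a Sahlqvist (Geach-type) schema ◇^0□^1A → □^0◇^2A.
Minimal-valuation argument: fix x; take any y with xR^0y and any z with xR^0z. Set V(A) to the set of worlds R-reachable from y in exactly 1 step. Then □^1A holds at y, so the antecedent holds at x; validity forces ◇^2A at z, giving a w with zR^2w and yR^1w.
First-order correspondent: ∀x ∃w (xRw ∧ xR²w).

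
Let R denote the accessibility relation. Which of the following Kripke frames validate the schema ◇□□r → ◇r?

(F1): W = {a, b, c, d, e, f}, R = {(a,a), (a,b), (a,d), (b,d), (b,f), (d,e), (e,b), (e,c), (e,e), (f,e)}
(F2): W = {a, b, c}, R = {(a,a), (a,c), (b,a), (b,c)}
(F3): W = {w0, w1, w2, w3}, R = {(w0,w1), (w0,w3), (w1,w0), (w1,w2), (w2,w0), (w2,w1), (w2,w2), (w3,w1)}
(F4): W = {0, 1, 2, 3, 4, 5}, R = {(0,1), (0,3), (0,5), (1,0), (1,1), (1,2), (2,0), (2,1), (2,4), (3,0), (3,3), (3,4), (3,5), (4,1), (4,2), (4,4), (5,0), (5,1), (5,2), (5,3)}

(F4)

Frame correspondent (Sahlqvist): ∀x ∀y (xRy → ∃w (yR²w ∧ xRw)) — i.e. a generalized confluence (Geach) condition.
(F1): fails — aRb but no w with bR²w and aRw.
(F2): fails — aRc but no w with cR²w and aRw.
(F3): fails — w0Rw3 but no w with w3R²w and w0Rw.
(F4): holds.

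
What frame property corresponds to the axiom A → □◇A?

Symmetry

Suppose A→□◇A is valid. Take Rxy and set V(A)={x}. Then A at x, so □◇A at x, so ◇A at y, so some z with Ryz has A; z=x, i.e. Ryx.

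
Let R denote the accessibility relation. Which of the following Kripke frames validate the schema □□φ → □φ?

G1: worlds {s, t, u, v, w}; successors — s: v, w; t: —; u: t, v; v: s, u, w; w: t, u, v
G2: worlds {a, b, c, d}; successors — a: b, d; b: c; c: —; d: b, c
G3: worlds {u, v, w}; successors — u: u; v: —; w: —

G3

The schema corresponds to density: ∀x ∀y (Rxy → ∃z (Rxz ∧ Rzy)).
G1: fails — Ruv but no z with Ruz and Rzv.
G2: fails — Rbc but no z with Rbz and Rzc.
G3: condition met.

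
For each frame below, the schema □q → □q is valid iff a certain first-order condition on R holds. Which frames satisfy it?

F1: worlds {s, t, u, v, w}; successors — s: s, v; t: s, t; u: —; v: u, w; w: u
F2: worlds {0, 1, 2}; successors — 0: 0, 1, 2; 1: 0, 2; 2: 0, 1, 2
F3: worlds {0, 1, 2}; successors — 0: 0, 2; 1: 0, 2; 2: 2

This is the axiom for a generalized confluence (Geach) condition; its first-order frame correspondent is ∀x ∀z (xRz → ∃w (xRw ∧ z = w)).
F1: holds.
F2: holds.
F3: holds.
Valid on: F1, F2, F3.

F1, F2, F3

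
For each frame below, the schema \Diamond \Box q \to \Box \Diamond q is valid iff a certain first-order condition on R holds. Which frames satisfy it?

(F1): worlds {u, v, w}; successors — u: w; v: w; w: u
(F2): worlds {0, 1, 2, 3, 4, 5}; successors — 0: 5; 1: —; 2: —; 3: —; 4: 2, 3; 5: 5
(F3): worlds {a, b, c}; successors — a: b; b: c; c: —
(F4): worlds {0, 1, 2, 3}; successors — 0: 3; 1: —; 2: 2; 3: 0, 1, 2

(F1)

The schema corresponds to convergence: \forall x \forall y \forall z (Rxy \wedge Rxz \to \exists w (Ryw \wedge Rzw)).
(F1): ✓.
(F2): fails — R43 and R43 but 3 and 3 have no common successor.
(F3): fails — Rbc and Rbc but c and c have no common successor.
(F4): fails — R32 and R31 but 2 and 1 have no common successor.
Valid on: (F1).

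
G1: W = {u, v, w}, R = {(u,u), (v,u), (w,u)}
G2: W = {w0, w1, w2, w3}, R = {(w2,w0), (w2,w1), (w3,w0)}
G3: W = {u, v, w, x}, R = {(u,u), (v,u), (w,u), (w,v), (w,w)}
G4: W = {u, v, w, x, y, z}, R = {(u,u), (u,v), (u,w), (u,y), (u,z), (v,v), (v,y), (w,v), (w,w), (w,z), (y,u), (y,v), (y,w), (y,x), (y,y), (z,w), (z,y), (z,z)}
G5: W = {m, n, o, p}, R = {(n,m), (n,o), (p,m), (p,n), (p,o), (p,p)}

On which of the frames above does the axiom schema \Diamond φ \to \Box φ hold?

This is the axiom for partial functionality; its first-order frame correspondent is \forall x \forall y \forall z (Rxy \wedge Rxz \to y = z).
G1: ✓.
G2: fails — w2 sees both w0 and w1.
G3: fails — w sees both u and v.
G4: fails — u sees both u and v.
G5: fails — n sees both m and o.
Valid on: G1.

G1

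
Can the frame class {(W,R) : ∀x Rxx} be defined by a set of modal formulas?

Definable; □r → r defines it

The condition is reflexivity. A defining modal formula is □r → r.
Suppose □r→r is valid. At any x set V(r)={w : Rxw}. Then □r holds at x, so r holds at x, i.e. Rxx.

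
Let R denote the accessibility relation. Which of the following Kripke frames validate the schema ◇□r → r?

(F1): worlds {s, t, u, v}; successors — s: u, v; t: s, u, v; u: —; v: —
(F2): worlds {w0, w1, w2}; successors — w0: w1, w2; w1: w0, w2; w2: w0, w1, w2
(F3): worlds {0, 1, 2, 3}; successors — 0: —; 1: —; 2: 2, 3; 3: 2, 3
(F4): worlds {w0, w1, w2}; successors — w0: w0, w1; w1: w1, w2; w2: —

The schema corresponds to symmetry: ∀x ∀y (Rxy → Ryx).
(F1): fails — Rtv but not Rvt.
(F2): satisfies the condition.
(F3): satisfies the condition.
(F4): fails — Rw1w2 but not Rw2w1.

(F2), (F3)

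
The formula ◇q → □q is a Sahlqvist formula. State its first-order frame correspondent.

partial functionality

This is the CD axiom.
It corresponds to partial functionality: ∀x ∀y ∀z (Rxy ∧ Rxz → y = z).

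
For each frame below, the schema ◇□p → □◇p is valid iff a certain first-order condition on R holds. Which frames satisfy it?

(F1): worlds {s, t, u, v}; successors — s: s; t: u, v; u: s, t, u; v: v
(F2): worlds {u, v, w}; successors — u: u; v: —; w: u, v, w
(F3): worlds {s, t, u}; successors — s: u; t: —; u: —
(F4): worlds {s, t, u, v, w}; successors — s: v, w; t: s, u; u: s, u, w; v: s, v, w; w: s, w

(F4)

This is the axiom for convergence; its first-order frame correspondent is ∀x ∀y ∀z (Rxy ∧ Rxz → ∃w (Ryw ∧ Rzw)).
(F1): fails — Rtv and Rtu but v and u have no common successor.
(F2): fails — Rww and Rwv but w and v have no common successor.
(F3): fails — Rsu and Rsu but u and u have no common successor.
(F4): satisfies the condition.
Valid on: (F4).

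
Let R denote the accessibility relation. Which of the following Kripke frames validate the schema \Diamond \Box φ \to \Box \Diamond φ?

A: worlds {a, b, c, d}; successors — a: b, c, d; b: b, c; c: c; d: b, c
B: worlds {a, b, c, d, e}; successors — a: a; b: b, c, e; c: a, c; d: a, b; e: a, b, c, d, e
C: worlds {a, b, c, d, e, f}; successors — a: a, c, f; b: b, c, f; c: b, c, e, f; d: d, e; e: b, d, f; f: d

This is the axiom for convergence; its first-order frame correspondent is \forall x \forall y \forall z (Rxy \wedge Rxz \to \exists w (Ryw \wedge Rzw)).
A: condition met.
B: fails — Rdb and Rda but b and a have no common successor.
C: fails — Raa and Raf but a and f have no common successor.

A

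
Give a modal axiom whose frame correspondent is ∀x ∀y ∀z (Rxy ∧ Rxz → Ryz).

◇ψ → □◇ψ

This is the Euclidean property; the standard corresponding axiom is 5: ◇ψ → □◇ψ.
Suppose ◇ψ→□◇ψ is valid. Take Rxy, Rxz and set V(ψ)={y}. Then ◇ψ at x, so □◇ψ at x, so ◇ψ at z, so some w with Rzw has ψ; w=y, i.e. Rzy. By symmetry of the argument, Ryz.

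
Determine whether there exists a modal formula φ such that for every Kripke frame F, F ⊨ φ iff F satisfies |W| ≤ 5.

Not definable by any modal formula

If a class were modally definable it would be closed under disjoint unions (Goldblatt–Thomason).
Any modal formula valid on each of 6 disjoint one-world frames is valid on their disjoint union (validity is preserved under disjoint unions). Each one-world frame has |W|=1≤5, but the union has |W|=6.
Hence having at most 5 worlds is not modally definable.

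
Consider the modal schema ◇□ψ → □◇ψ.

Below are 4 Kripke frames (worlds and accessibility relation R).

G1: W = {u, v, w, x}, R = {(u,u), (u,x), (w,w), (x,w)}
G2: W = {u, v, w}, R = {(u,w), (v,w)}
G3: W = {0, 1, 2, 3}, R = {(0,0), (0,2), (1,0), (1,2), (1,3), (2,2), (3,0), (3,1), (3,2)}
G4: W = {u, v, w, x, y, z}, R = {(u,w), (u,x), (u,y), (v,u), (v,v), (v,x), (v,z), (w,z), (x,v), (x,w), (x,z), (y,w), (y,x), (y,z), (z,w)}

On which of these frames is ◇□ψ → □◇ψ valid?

The schema corresponds to convergence: ∀x ∀y ∀z (Rxy ∧ Rxz → ∃w (Ryw ∧ Rzw)).
G1: fails — Rux and Ruu but x and u have no common successor.
G2: fails — Ruw and Ruw but w and w have no common successor.
G3: ✓.
G4: fails — Rvv and Rvz but v and z have no common successor.
Valid on: G3.

G3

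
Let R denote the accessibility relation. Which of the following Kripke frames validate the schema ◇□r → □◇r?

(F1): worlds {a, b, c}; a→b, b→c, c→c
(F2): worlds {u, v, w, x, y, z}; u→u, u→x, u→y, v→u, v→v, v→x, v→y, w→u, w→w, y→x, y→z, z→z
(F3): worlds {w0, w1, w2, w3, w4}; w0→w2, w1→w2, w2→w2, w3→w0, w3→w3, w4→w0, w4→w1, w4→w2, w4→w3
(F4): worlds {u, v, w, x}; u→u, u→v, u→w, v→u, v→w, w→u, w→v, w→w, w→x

The schema corresponds to convergence: ∀x ∀y ∀z (Rxy ∧ Rxz → ∃w (Ryw ∧ Rzw)).
(F1): condition met.
(F2): fails — Ruu and Rux but u and x have no common successor.
(F3): fails — Rw3w0 and Rw3w3 but w0 and w3 have no common successor.
(F4): fails — Rww and Rwx but w and x have no common successor.

(F1)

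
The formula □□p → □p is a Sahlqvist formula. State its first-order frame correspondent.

Density

Suppose □□p→□p is valid. Take Rxy and set V(p)={w : xR²w}. Then □□p at x, so □p at x, so p at y, i.e. ∃z(Rxz∧Rzy).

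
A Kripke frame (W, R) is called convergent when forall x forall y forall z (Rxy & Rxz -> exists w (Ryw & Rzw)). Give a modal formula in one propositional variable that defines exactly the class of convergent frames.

This is convergence; the standard corresponding axiom is .2: ◇□r → □◇r.

◇□r → □◇r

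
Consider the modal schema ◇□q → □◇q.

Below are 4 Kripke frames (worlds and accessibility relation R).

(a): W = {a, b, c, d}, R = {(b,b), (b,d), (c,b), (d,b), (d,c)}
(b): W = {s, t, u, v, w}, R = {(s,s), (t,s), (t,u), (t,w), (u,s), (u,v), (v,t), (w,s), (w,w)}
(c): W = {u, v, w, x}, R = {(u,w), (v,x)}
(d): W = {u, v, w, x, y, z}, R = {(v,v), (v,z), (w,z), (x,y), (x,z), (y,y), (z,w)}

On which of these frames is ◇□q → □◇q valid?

The schema corresponds to convergence: ∀x ∀y ∀z (Rxy ∧ Rxz → ∃w (Ryw ∧ Rzw)).
(a): ✓.
(b): fails — Ruv and Rus but v and s have no common successor.
(c): fails — Ruw and Ruw but w and w have no common successor.
(d): fails — Rvv and Rvz but v and z have no common successor.

(a)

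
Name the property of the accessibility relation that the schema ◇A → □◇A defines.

Suppose ◇A→□◇A is valid. Take Rxy, Rxz and set V(A)={y}. Then ◇A at x, so □◇A at x, so ◇A at z, so some w with Rzw has A; w=y, i.e. Rzy. By symmetry of the argument, Ryz.
Conversely, on a frame with the Euclidean property the schema holds at every world under every valuation.
Frame condition: ∀x ∀y ∀z (Rxy ∧ Rxz → Ryz).

the Euclidean property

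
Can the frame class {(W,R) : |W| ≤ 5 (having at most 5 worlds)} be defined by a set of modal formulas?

If a class were modally definable it would be closed under disjoint unions (Goldblatt–Thomason).
Any modal formula valid on each of 6 disjoint one-world frames is valid on their disjoint union (validity is preserved under disjoint unions). Each one-world frame has |W|=1≤5, but the union has |W|=6.
Hence having at most 5 worlds is not modally definable.

Not definable by any modal formula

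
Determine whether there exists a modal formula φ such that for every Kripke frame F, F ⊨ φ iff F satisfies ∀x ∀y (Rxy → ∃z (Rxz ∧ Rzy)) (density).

Yes: it is density, defined by the C4 schema □□p → □p.

Yes — defined by □□p → □p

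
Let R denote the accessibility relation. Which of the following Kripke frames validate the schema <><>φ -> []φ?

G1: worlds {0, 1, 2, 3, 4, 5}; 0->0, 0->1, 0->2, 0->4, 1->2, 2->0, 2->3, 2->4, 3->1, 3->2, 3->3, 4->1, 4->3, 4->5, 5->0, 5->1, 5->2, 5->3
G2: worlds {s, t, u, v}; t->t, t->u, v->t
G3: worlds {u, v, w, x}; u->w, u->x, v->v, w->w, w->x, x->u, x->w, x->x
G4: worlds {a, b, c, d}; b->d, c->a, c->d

This is the axiom for a generalized confluence (Geach) condition; its first-order frame correspondent is forall x forall y forall z ((x R^2 y & xRz) -> exists w (y = w & z = w)).
G1: fails — 0R²0, 0R1 but 0 ≠ 1.
G2: fails — tR²t, tRu but t ≠ u.
G3: fails — uR²u, uRw but u ≠ w.
G4: ✓.
Valid on: G4.

G4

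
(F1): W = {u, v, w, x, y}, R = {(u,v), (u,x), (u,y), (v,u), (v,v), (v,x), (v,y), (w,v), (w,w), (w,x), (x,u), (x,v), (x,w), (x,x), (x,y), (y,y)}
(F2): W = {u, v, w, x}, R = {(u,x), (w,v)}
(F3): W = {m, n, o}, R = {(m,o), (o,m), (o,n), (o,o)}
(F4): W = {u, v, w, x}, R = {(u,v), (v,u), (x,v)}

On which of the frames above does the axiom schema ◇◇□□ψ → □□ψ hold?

(F2), (F4)

This is the axiom for a generalized confluence (Geach) condition; its first-order frame correspondent is ∀x ∀y ∀z ((xR²y ∧ xR²z) → ∃w (yR²w ∧ z = w)).
(F1): fails — uR²y, uR²u but no t with yR²t and u=t.
(F2): satisfies the condition.
(F3): fails — mR²n, mR²m but no w with nR²w and m=w.
(F4): satisfies the condition.
Valid on: (F2), (F4).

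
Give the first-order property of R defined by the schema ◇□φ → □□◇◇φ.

∀x ∀y ∀z ((xRy ∧ xR²z) → ∃w (yRw ∧ zR²w))

This is a Sahlqvist (Geach-type) schema ◇^1□^1φ → □^2◇^2φ.
First-order correspondent: ∀x ∀y ∀z ((xRy ∧ xR²z) → ∃w (yRw ∧ zR²w)).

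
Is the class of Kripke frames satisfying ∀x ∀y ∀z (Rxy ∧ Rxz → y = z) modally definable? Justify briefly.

This is a Sahlqvist condition; the CD axiom ◇q → □q defines it.
Suppose ◇q→□q is valid. Take Rxy, Rxz and set V(q)={y}. Then ◇q at x, so □q at x, so q at z, i.e. z=y.

Yes — defined by ◇q → □q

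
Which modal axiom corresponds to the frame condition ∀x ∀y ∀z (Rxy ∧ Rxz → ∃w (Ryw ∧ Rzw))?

◇□s → □◇s

The condition is convergence. The .2 schema ◇□s → □◇s defines it.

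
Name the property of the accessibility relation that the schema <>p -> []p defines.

Partial functionality

This is the CD axiom.
It corresponds to partial functionality: forall x forall y forall z (Rxy & Rxz -> y = z).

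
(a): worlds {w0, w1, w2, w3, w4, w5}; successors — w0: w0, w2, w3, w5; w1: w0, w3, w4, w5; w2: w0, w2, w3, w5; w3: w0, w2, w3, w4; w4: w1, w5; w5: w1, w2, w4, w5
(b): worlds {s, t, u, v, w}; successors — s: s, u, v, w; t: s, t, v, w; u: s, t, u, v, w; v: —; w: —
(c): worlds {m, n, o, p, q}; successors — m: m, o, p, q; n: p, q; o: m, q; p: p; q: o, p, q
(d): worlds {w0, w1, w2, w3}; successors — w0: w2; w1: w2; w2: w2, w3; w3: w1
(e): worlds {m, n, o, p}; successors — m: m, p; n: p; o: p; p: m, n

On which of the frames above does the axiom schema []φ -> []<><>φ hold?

(a), (c), (e)

Frame correspondent (Sahlqvist): forall x forall z (xRz -> exists w (xRw & z R^2 w)) — i.e. a generalized confluence (Geach) condition.
(a): satisfies the condition.
(b): fails — sRv but no w* with sRw* and vR²w*.
(c): satisfies the condition.
(d): fails — w3Rw1 but no w with w3Rw and w1R²w.
(e): satisfies the condition.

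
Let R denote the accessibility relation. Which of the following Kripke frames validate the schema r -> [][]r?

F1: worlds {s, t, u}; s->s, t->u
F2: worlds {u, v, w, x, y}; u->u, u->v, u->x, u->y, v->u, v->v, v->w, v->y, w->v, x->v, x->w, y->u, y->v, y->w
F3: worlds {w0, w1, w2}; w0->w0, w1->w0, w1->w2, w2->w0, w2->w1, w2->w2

The schema corresponds to a generalized confluence (Geach) condition: forall x forall z (x R^2 z -> exists w (x = w & z = w)).
F1: ✓.
F2: fails — uR²v but u ≠ v.
F3: fails — w1R²w0 but w1 ≠ w0.
Valid on: F1.

F1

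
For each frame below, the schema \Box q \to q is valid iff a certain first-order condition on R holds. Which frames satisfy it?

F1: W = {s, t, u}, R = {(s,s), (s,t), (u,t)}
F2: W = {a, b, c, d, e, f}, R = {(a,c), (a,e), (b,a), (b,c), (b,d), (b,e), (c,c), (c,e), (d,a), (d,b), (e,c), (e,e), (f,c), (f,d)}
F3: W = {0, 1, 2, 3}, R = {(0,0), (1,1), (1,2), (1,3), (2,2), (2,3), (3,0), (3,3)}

F3

This is the axiom for reflexivity; its first-order frame correspondent is \forall x Rxx.
F1: fails — world t does not see itself.
F2: fails — world a does not see itself.
F3: condition met.
Valid on: F3.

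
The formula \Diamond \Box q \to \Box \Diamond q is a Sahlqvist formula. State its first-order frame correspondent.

This schema is the .2 axiom.
Its frame correspondent is convergence — \forall x \forall y \forall z (Rxy \wedge Rxz \to \exists w (Ryw \wedge Rzw)).

Convergence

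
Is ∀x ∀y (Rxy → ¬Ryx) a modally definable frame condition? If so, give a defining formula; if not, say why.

Not modally definable

Any modally definable frame class is closed under surjective bounded morphisms.
The 3-cycle (worlds w0,w1,w2 with w0→w1→w2→w0) is asymmetric. Mapping every world to a single reflexive point • is a surjective bounded morphism, and the reflexive point is not asymmetric (R•• but asymmetry requires ¬R••).
So the class is not modally definable.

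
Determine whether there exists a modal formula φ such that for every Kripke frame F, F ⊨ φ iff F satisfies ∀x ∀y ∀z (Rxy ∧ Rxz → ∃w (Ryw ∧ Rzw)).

Yes: it is convergence, defined by the .2 schema ◇□q → □◇q.
Suppose ◇□q→□◇q is valid. Take Rxy, Rxz and set V(q)={w : Ryw}. Then □q at y so ◇□q at x, so □◇q at x, so ◇q at z, giving w with Rzw and Ryw.

Definable; ◇□q → □◇q defines it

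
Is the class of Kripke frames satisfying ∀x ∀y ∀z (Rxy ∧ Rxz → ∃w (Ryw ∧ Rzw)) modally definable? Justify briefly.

This is a Sahlqvist condition; the .2 axiom ◇□p → □◇p defines it.
Suppose ◇□p→□◇p is valid. Take Rxy, Rxz and set V(p)={w : Ryw}. Then □p at y so ◇□p at x, so □◇p at x, so ◇p at z, giving w with Rzw and Ryw.

Definable; ◇□p → □◇p defines it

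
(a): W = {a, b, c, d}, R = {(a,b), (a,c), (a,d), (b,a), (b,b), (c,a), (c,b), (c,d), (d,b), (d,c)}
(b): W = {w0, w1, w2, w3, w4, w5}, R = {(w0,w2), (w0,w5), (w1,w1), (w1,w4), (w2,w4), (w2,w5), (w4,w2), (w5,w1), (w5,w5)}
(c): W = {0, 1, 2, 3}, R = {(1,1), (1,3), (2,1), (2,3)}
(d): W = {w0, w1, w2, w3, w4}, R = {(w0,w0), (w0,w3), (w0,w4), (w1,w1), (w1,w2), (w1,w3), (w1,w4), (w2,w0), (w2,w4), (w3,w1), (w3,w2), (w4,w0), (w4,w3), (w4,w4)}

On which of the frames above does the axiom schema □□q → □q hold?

The schema corresponds to density: ∀x ∀y (Rxy → ∃z (Rxz ∧ Rzy)).
(a): fails — Rdc but no z with Rdz and Rzc.
(b): fails — Rw2w4 but no z with Rw2z and Rzw4.
(c): holds.
(d): holds.

(c), (d)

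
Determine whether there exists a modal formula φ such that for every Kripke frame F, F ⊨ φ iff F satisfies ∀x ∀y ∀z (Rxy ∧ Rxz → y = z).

Definable; ◇p → □p defines it

The condition is partial functionality. A defining modal formula is ◇p → □p.
Suppose ◇p→□p is valid. Take Rxy, Rxz and set V(p)={y}. Then ◇p at x, so □p at x, so p at z, i.e. z=y.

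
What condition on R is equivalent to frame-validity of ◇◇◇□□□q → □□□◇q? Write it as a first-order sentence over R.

This is a Sahlqvist (Geach-type) schema ◇^3□^3q → □^3◇^1q.
First-order correspondent: ∀x ∀y ∀z ((xR³y ∧ xR³z) → ∃w (yR³w ∧ zRw)).

∀x ∀y ∀z ((xR³y ∧ xR³z) → ∃w (yR³w ∧ zRw))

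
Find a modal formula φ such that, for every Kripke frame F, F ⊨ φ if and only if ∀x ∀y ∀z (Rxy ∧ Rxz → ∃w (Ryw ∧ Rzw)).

◇□s → □◇s

The condition is convergence. The .2 schema ◇□s → □◇s defines it.
Suppose ◇□s→□◇s is valid. Take Rxy, Rxz and set V(s)={w : Ryw}. Then □s at y so ◇□s at x, so □◇s at x, so ◇s at z, giving w with Rzw and Ryw.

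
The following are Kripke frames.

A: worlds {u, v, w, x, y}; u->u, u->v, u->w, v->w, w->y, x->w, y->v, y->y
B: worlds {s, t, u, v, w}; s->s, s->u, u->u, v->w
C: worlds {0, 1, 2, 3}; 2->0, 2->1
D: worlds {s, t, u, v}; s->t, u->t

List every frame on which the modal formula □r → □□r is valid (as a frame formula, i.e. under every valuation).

This is the axiom for transitivity; its first-order frame correspondent is ∀x ∀y ∀z (Rxy ∧ Ryz → Rxz).
A: fails — Rxw and Rwy but not Rxy.
B: holds.
C: holds.
D: holds.

B, C, D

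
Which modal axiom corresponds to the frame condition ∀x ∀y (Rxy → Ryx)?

A defining formula is ψ → □◇ψ (the B axiom).

ψ → □◇ψ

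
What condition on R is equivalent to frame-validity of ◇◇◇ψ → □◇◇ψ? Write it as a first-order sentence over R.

∀x ∀y ∀z ((xR³y ∧ xRz) → ∃w (y = w ∧ zR²w))

This is a Sahlqvist (Geach-type) schema ◇^3□^0ψ → □^1◇^2ψ.
First-order correspondent: ∀x ∀y ∀z ((xR³y ∧ xRz) → ∃w (y = w ∧ zR²w)).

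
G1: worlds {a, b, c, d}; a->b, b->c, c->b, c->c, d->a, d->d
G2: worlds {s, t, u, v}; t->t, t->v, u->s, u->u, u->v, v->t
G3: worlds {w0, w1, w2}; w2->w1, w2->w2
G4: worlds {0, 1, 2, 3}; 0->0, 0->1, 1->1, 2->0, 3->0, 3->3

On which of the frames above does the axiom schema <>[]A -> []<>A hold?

Frame correspondent (Sahlqvist): forall x forall y forall z (Rxy & Rxz -> exists w (Ryw & Rzw)) — i.e. convergence.
G1: fails — Rdd and Rda but d and a have no common successor.
G2: fails — Ruv and Ruu but v and u have no common successor.
G3: fails — Rw2w1 and Rw2w1 but w1 and w1 have no common successor.
G4: condition met.
Valid on: G4.

G4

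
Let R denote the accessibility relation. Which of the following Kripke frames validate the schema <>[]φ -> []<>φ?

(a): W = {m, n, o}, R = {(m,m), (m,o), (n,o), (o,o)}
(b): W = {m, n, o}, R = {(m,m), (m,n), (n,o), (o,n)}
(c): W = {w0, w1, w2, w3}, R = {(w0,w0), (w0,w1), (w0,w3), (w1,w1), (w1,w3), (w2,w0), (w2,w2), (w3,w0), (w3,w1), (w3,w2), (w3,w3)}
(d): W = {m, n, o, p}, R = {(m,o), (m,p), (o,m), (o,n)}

(a)

Frame correspondent (Sahlqvist): forall x forall y forall z (Rxy & Rxz -> exists w (Ryw & Rzw)) — i.e. convergence.
(a): holds.
(b): fails — Rmn and Rmm but n and m have no common successor.
(c): fails — Rw3w1 and Rw3w2 but w1 and w2 have no common successor.
(d): fails — Rmo and Rmp but o and p have no common successor.
Valid on: (a).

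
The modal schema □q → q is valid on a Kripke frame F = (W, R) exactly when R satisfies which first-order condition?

This schema is the T axiom.
Its frame correspondent is reflexivity — ∀x Rxx.

Reflexivity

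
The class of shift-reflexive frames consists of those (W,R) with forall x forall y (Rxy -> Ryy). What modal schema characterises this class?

This is shift-reflexivity; the standard corresponding axiom is T□: □(□r → r).
Suppose □(□r→r) is valid. Take Rxy and set V(r)={w : Ryw}. Then at y, □r holds; since □(□r→r) at x, □r→r at y, so r at y, i.e. Ryy.

□(□r → r)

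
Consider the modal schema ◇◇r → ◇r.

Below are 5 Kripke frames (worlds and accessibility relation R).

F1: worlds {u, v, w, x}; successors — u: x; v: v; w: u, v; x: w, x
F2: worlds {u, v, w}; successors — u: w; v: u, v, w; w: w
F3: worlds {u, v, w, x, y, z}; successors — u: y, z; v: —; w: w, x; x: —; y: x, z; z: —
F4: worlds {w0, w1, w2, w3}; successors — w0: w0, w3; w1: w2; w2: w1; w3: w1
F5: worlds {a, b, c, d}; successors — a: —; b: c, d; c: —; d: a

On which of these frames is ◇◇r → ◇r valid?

F2

This is the axiom for transitivity; its first-order frame correspondent is ∀x ∀y ∀z (Rxy ∧ Ryz → Rxz).
F1: fails — Rxw and Rwu but not Rxu.
F2: condition met.
F3: fails — Ruy and Ryx but not Rux.
F4: fails — Rw1w2 and Rw2w1 but not Rw1w1.
F5: fails — Rbd and Rda but not Rba.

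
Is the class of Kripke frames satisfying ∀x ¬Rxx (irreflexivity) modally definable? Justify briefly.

If a class were modally definable it would be closed under surjective bounded morphisms (Goldblatt–Thomason).
The 5-cycle (worlds 0,1,2,3,4 with 0→1→2→3→4→0) is irreflexive, and the map sending every world to a single reflexive point • is a surjective bounded morphism (forth: every edge maps to (•,•); back: every world has a successor). So any modal formula valid on the 5-cycle is also valid on the reflexive point, which is not irreflexive.
So the class is not modally definable.

No — not modally definable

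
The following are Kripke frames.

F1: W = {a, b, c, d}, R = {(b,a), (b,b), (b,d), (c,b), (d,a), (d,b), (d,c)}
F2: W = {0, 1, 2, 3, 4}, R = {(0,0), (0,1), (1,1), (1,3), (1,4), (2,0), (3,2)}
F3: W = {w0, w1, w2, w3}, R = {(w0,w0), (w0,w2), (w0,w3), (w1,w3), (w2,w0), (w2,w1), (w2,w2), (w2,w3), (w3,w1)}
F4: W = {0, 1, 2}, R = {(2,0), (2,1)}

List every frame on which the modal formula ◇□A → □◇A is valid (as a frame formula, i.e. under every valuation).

This is the axiom for convergence; its first-order frame correspondent is ∀x ∀y ∀z (Rxy ∧ Rxz → ∃w (Ryw ∧ Rzw)).
F1: fails — Rbb and Rba but b and a have no common successor.
F2: fails — R11 and R14 but 1 and 4 have no common successor.
F3: fails — Rw0w0 and Rw0w3 but w0 and w3 have no common successor.
F4: fails — R20 and R20 but 0 and 0 have no common successor.
Valid on no frame.

none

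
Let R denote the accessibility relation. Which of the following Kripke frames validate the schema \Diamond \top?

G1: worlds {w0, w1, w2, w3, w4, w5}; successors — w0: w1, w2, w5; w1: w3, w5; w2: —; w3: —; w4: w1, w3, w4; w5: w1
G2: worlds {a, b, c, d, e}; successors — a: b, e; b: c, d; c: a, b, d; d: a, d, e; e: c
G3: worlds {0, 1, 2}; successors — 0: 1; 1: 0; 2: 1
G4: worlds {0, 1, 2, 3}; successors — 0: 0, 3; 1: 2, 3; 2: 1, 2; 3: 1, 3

Frame correspondent (Sahlqvist): \forall x \exists y Rxy — i.e. seriality.
G1: fails — world w2 has no successor.
G2: holds.
G3: holds.
G4: holds.

G2, G3, G4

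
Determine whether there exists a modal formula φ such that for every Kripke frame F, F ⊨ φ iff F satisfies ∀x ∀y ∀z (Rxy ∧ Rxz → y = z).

Yes: it is partial functionality, defined by the CD schema ◇q → □q.
Suppose ◇q→□q is valid. Take Rxy, Rxz and set V(q)={y}. Then ◇q at x, so □q at x, so q at z, i.e. z=y.

Definable; ◇q → □q defines it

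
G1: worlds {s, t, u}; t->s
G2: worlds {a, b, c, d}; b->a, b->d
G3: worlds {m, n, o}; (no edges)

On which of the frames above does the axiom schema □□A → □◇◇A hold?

G3

This is the axiom for a generalized confluence (Geach) condition; its first-order frame correspondent is ∀x ∀z (xRz → ∃w (xR²w ∧ zR²w)).
G1: fails — tRs but no w with tR²w and sR²w.
G2: fails — bRa but no w with bR²w and aR²w.
G3: condition met.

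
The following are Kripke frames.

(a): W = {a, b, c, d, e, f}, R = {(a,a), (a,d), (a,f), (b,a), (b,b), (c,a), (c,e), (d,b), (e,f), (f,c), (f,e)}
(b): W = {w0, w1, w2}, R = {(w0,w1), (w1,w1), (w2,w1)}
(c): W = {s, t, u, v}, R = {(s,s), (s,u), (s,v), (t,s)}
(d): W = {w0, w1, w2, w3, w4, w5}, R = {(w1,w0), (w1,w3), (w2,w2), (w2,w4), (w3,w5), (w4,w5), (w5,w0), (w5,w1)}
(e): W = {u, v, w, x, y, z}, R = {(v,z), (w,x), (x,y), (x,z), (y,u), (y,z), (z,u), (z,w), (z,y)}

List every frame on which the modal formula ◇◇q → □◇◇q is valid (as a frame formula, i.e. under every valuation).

Frame correspondent (Sahlqvist): ∀x ∀y ∀z ((xR²y ∧ xRz) → ∃w (y = w ∧ zR²w)) — i.e. a generalized confluence (Geach) condition.
(a): fails — aR²b, aRf but no w with b=w and fR²w.
(b): condition met.
(c): fails — sR²s, sRu but no w with s=w and uR²w.
(d): fails — w1R²w5, w1Rw0 but no w with w5=w and w0R²w.
(e): fails — vR²w, vRz but no t with w=t and zR²t.
Valid on: (b).

(b)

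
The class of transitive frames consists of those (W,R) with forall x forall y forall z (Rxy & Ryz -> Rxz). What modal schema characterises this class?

The condition is transitivity. The 4 schema □r → □□r defines it.
Suppose □r→□□r is valid. Take Rxy, Ryz and set V(r)={w : Rxw}. Then □r at x, so □□r at x, so □r at y, so r at z, i.e. Rxz.

□r → □□r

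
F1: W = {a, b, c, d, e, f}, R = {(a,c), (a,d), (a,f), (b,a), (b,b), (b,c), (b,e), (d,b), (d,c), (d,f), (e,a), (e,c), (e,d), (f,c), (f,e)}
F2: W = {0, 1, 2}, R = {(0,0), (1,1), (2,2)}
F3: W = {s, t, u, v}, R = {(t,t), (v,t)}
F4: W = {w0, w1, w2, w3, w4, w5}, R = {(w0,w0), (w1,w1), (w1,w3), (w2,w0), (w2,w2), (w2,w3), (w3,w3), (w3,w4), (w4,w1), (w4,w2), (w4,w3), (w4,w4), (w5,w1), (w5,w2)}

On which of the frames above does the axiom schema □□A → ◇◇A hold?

F2, F4

This is the axiom for a generalized confluence (Geach) condition; its first-order frame correspondent is ∀x ∃w (xR²w ∧ xR²w).
F1: fails — at c but no w with cR²w and cR²w.
F2: satisfies the condition.
F3: fails — at s but no w with sR²w and sR²w.
F4: satisfies the condition.
Valid on: F2, F4.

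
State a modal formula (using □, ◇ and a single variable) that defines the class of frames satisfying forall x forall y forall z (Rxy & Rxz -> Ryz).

The condition is the Euclidean property. The 5 schema ◇r → □◇r defines it.
Suppose ◇r→□◇r is valid. Take Rxy, Rxz and set V(r)={y}. Then ◇r at x, so □◇r at x, so ◇r at z, so some w with Rzw has r; w=y, i.e. Rzy. By symmetry of the argument, Ryz.

◇r → □◇r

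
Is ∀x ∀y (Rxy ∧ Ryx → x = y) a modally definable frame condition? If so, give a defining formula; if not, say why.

Modal frame validity is preserved under surjective bounded morphisms.
The 6-cycle (worlds w0,w1,w2,w3,w4,w5 with w0→w1→w2→w3→w4→w5→w0) is antisymmetric. Sending even-indexed worlds to • and odd-indexed worlds to ∘ is a surjective bounded morphism onto the two-world frame with •↔∘, which is not antisymmetric.
So the class is not modally definable.

Not definable by any modal formula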